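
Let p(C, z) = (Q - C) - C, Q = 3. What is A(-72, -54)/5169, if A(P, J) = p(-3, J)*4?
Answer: 12/1723 ≈ 0.0069646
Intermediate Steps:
p(C, z) = 3 - 2*C (p(C, z) = (3 - C) - C = 3 - 2*C)
A(P, J) = 36 (A(P, J) = (3 - 2*(-3))*4 = (3 + 6)*4 = 9*4 = 36)
A(-72, -54)/5169 = 36/5169 = 36*(1/5169) = 12/1723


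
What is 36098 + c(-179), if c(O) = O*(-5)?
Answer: 36993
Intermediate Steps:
c(O) = -5*O
36098 + c(-179) = 36098 - 5*(-179) = 36098 + 895 = 36993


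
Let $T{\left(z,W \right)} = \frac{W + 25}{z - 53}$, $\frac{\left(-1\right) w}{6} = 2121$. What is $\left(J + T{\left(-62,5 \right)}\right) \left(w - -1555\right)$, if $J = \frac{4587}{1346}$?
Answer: $- \frac{1088334675}{30958} \approx -35155.0$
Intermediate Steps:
$w = -12726$ ($w = \left(-6\right) 2121 = -12726$)
$J = \frac{4587}{1346}$ ($J = 4587 \cdot \frac{1}{1346} = \frac{4587}{1346} \approx 3.4079$)
$T{\left(z,W \right)} = \frac{25 + W}{-53 + z}$
$\left(J + T{\left(-62,5 \right)}\right) \left(w - -1555\right) = \left(\frac{4587}{1346} + \frac{25 + 5}{-53 - 62}\right) \left(-12726 - -1555\right) = \left(\frac{4587}{1346} + \frac{1}{-115} \cdot 30\right) \left(-12726 + 1555\right) = \left(\frac{4587}{1346} - \frac{6}{23}\right) \left(-11171\right) = \frac{97425}{30958} \left(-11171\right) = - \frac{1088334675}{30958}$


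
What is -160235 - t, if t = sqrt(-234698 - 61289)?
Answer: -160235 - I*sqrt(295987) ≈ -1.6024e+5 - 544.05*I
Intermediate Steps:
t = I*sqrt(295987) (t = sqrt(-295987) = I*sqrt(295987) ≈ 544.05*I)
-160235 - t = -160235 - I*sqrt(295987)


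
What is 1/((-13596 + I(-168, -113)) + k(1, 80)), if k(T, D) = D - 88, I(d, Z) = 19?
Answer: -1/13585 ≈ -7.3611e-5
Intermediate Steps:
k(T, D) = -88 + D
1/((-13596 + I(-168, -113)) + k(1, 80)) = 1/((-13596 + 19) + (-88 + 80)) = 1/(-13577 - 8) = 1/(-13585) = -1/13585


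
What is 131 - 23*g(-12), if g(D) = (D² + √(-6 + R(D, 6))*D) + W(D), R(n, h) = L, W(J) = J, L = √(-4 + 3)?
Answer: -2905 + 276*√(-6 + I) ≈ -2848.9 + 678.39*I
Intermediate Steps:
L = I (L = √(-1) = I ≈ 1.0*I)
R(n, h) = I
g(D) = D + D² + D*√(-6 + I) (g(D) = (D² + √(-6 + I)*D) + D = (D² + D*√(-6 + I)) + D = D + D² + D*√(-6 + I))
131 - 23*g(-12) = 131 - (-276)*(1 - 12 + √(-6 + I)) = 131 - (-276)*(-11 + √(-6 + I)) = 131 - 23*(132 - 12*√(-6 + I)) = 131 + (-3036 + 276*√(-6 + I)) = -2905 + 276*√(-6 + I)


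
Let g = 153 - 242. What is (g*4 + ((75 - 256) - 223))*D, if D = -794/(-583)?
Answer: -603440/583 ≈ -1035.1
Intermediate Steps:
D = 794/583 (D = -794*(-1/583) = 794/583 ≈ 1.3619)
g = -89
(g*4 + ((75 - 256) - 223))*D = (-89*4 + ((75 - 256) - 223))*(794/583) = (-356 + (-181 - 223))*(794/583) = (-356 - 404)*(794/583) = -760*794/583 = -603440/583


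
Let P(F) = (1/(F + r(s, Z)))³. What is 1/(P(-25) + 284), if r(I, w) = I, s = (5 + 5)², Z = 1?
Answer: 421875/119812501 ≈ 0.0035211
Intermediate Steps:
s = 100 (s = 10² = 100)
P(F) = (100 + F)⁻³ (P(F) = (1/(F + 100))³ = (1/(100 + F))³ = (100 + F)⁻³)
1/(P(-25) + 284) = 1/((100 - 25)⁻³ + 284) = 1/(75⁻³ + 284) = 1/(1/421875 + 284) = 1/(119812501/421875) = 421875/119812501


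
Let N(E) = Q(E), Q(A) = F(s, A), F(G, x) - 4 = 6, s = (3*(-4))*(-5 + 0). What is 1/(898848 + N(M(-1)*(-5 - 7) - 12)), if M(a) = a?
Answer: 1/898858 ≈ 1.1125e-6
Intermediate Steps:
s = 60 (s = -12*(-5) = 60)
F(G, x) = 10 (F(G, x) = 4 + 6 = 10)
Q(A) = 10
N(E) = 10
1/(898848 + N(M(-1)*(-5 - 7) - 12)) = 1/(898848 + 10) = 1/898858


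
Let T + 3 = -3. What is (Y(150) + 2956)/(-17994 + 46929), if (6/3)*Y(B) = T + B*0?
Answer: 2953/28935 ≈ 0.10206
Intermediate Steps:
T = -6 (T = -3 - 3 = -6)
Y(B) = -3 (Y(B) = (-6 + B*0)/2 = (-6 + 0)/2 = (½)*(-6) = -3)
(Y(150) + 2956)/(-17994 + 46929) = (-3 + 2956)/(-17994 + 46929) = 2953/28935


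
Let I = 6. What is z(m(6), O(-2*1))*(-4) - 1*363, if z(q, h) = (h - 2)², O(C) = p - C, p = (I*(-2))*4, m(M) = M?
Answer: -9579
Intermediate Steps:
p = -48 (p = (6*(-2))*4 = -12*4 = -48)
O(C) = -48 - C
z(q, h) = (-2 + h)²
z(m(6), O(-2*1))*(-4) - 1*363 = (-2 + (-48 - (-2)))²*(-4) - 1*363 = (-2 + (-48 - 1*(-2)))²*(-4) - 363 = (-2 + (-48 + 2))²*(-4) - 363 = (-2 - 46)²*(-4) - 363 = (-48)²*(-4) - 363 = 2304*(-4) - 363 = -9216 - 363 = -9579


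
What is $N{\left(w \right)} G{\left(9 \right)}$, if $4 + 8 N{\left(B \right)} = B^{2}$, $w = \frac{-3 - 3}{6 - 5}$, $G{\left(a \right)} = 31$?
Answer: $124$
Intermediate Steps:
$w = -6$ ($w = - \frac{6}{1} = \left(-6\right) 1 = -6$)
$N{\left(B \right)} = - \frac{1}{2} + \frac{B^{2}}{8}$
$N{\left(w \right)} G{\left(9 \right)} = \left(- \frac{1}{2} + \frac{\left(-6\right)^{2}}{8}\right) 31 = \left(- \frac{1}{2} + \frac{1}{8} \cdot 36\right) 31 = \left(- \frac{1}{2} + \frac{9}{2}\right) 31 = 4 \cdot 31 = 124$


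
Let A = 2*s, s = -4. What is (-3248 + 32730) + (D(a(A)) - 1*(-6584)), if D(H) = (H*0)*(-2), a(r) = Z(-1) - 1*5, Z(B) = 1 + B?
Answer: 36066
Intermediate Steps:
A = -8 (A = 2*(-4) = -8)
a(r) = -5 (a(r) = (1 - 1) - 1*5 = 0 - 5 = -5)
D(H) = 0 (D(H) = 0*(-2) = 0)
(-3248 + 32730) + (D(a(A)) - 1*(-6584)) = (-3248 + 32730) + (0 - 1*(-6584)) = 29482 + (0 + 6584) = 29482 + 6584 = 36066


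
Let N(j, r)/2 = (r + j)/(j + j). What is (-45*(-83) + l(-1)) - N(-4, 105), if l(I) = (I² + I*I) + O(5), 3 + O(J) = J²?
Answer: 15137/4 ≈ 3784.3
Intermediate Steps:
O(J) = -3 + J²
l(I) = 22 + 2*I² (l(I) = (I² + I*I) + (-3 + 5²) = (I² + I²) + (-3 + 25) = 2*I² + 22 = 22 + 2*I²)
N(j, r) = (j + r)/j (N(j, r) = 2*((r + j)/(j + j)) = 2*((j + r)/((2*j))) = 2*((j + r)*(1/(2*j))) = 2*((j + r)/(2*j)) = (j + r)/j)
(-45*(-83) + l(-1)) - N(-4, 105) = (-45*(-83) + (22 + 2*(-1)²)) - (-4 + 105)/(-4) = (3735 + (22 + 2*1)) - (-1)*101/4 = (3735 + (22 + 2)) - 1*(-101/4) = (3735 + 24) + 101/4 = 3759 + 101/4 = 15137/4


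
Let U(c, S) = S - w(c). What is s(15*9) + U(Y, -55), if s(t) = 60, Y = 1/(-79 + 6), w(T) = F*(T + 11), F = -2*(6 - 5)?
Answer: 1969/73 ≈ 26.973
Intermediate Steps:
F = -2 (F = -2*1 = -2)
w(T) = -22 - 2*T (w(T) = -2*(T + 11) = -2*(11 + T) = -22 - 2*T)
Y = -1/73 (Y = 1/(-73) = -1/73 ≈ -0.013699)
U(c, S) = 22 + S + 2*c (U(c, S) = S - (-22 - 2*c) = S + (22 + 2*c) = 22 + S + 2*c)
s(15*9) + U(Y, -55) = 60 + (22 - 55 + 2*(-1/73)) = 60 + (22 - 55 - 2/73) = 60 - 2411/73 = 1969/73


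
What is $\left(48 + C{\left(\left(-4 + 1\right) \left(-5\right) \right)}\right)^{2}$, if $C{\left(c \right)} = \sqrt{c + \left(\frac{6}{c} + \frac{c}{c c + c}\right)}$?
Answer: $\frac{\left(960 + \sqrt{6185}\right)^{2}}{400} \approx 2697.0$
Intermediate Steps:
$C{\left(c \right)} = \sqrt{c + \frac{6}{c} + \frac{c}{c + c^{2}}}$ ($C{\left(c \right)} = \sqrt{c + \left(\frac{6}{c} + \frac{c}{c^{2} + c}\right)} = \sqrt{c + \left(\frac{6}{c} + \frac{c}{c + c^{2}}\right)} = \sqrt{c + \frac{6}{c} + \frac{c}{c + c^{2}}}$)
$\left(48 + C{\left(\left(-4 + 1\right) \left(-5\right) \right)}\right)^{2} = \left(48 + \sqrt{\frac{6 + 7 \left(-4 + 1\right) \left(-5\right) + \left(\left(-4 + 1\right) \left(-5\right)\right)^{2} \left(1 + \left(-4 + 1\right) \left(-5\right)\right)}{\left(-4 + 1\right) \left(-5\right) \left(1 + \left(-4 + 1\right) \left(-5\right)\right)}}\right)^{2} = \left(48 + \sqrt{\frac{6 + 7 \left(\left(-3\right) \left(-5\right)\right) + \left(\left(-3\right) \left(-5\right)\right)^{2} \left(1 - -15\right)}{\left(-3\right) \left(-5\right) \left(1 - -15\right)}}\right)^{2} = \left(48 + \sqrt{\frac{6 + 7 \cdot 15 + 15^{2} \left(1 + 15\right)}{15 \left(1 + 15\right)}}\right)^{2} = \left(48 + \sqrt{\frac{6 + 105 + 225 \cdot 16}{15 \cdot 16}}\right)^{2} = \left(48 + \sqrt{\frac{1}{15} \cdot \frac{1}{16} \left(6 + 105 + 3600\right)}\right)^{2} = \left(48 + \sqrt{\frac{1}{15} \cdot \frac{1}{16} \cdot 3711}\right)^{2} = \left(48 + \sqrt{\frac{1237}{80}}\right)^{2} = \left(48 + \frac{\sqrt{6185}}{20}\right)^{2}$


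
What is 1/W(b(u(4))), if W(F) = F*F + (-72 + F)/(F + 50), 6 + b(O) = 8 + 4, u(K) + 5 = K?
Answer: 28/975 ≈ 0.028718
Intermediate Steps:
u(K) = -5 + K
b(O) = 6 (b(O) = -6 + (8 + 4) = -6 + 12 = 6)
W(F) = F**2 + (-72 + F)/(50 + F)
1/W(b(u(4))) = 1/((-72 + 6 + 6**3 + 50*6**2)/(50 + 6)) = 1/((-72 + 6 + 216 + 50*36)/56) = 1/((-72 + 6 + 216 + 1800)/56) = 1/((1/56)*1950) = 1/(975/28) = 28/975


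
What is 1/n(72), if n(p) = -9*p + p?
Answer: -1/576 ≈ -0.0017361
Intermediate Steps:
n(p) = -8*p
1/n(72) = 1/(-8*72) = 1/(-576) = -1/576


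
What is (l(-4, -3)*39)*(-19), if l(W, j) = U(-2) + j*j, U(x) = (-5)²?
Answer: -25194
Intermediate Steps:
U(x) = 25
l(W, j) = 25 + j² (l(W, j) = 25 + j*j = 25 + j²)
(l(-4, -3)*39)*(-19) = ((25 + (-3)²)*39)*(-19) = ((25 + 9)*39)*(-19) = (34*39)*(-19) = 1326*(-19) = -25194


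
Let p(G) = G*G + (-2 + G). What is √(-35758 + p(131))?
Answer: 18*I*√57 ≈ 135.9*I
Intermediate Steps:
p(G) = -2 + G + G² (p(G) = G² + (-2 + G) = -2 + G + G²)
√(-35758 + p(131)) = √(-35758 + (-2 + 131 + 131²)) = √(-35758 + (-2 + 131 + 17161)) = √(-35758 + 17290) = √(-18468) = 18*I*√57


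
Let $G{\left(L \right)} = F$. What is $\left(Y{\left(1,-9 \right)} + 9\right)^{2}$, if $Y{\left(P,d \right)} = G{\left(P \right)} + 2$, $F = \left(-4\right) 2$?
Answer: $9$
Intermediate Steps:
$F = -8$
$G{\left(L \right)} = -8$
$Y{\left(P,d \right)} = -6$ ($Y{\left(P,d \right)} = -8 + 2 = -6$)
$\left(Y{\left(1,-9 \right)} + 9\right)^{2} = \left(-6 + 9\right)^{2} = 3^{2} = 9$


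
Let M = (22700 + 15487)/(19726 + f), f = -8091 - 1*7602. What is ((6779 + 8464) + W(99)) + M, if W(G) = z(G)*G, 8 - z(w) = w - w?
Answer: 64707342/4033 ≈ 16044.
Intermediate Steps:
z(w) = 8 (z(w) = 8 - (w - w) = 8 - 1*0 = 8 + 0 = 8)
f = -15693 (f = -8091 - 7602 = -15693)
M = 38187/4033 (M = (22700 + 15487)/(19726 - 15693) = 38187/4033 ≈ 9.4686)
W(G) = 8*G
((6779 + 8464) + W(99)) + M = ((6779 + 8464) + 8*99) + 38187/4033 = (15243 + 792) + 38187/4033 = 16035 + 38187/4033 = 64707342/4033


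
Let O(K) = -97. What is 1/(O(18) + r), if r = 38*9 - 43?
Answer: 1/202 ≈ 0.0049505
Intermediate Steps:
r = 299 (r = 342 - 43 = 299)
1/(O(18) + r) = 1/(-97 + 299) = 1/202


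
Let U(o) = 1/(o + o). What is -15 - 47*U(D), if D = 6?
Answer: -227/12 ≈ -18.917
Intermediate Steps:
U(o) = 1/(2*o)
-15 - 47*U(D) = -15 - 47/(2*6) = -15 - 47*1/12 = -15 - 47/12 = -227/12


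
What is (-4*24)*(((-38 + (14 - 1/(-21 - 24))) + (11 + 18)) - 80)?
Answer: 107968/15 ≈ 7197.9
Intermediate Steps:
(-4*24)*(((-38 + (14 - 1/(-21 - 24))) + (11 + 18)) - 80) = -96*(((-38 + (14 - 1/(-45))) + 29) - 80) = -96*(((-38 + (14 - 1*(-1/45))) + 29) - 80) = -96*(((-38 + (14 + 1/45)) + 29) - 80) = -96*(((-38 + 631/45) + 29) - 80) = -96*((-1079/45 + 29) - 80) = -96*(226/45 - 80) = -96*(-3374/45) = 107968/15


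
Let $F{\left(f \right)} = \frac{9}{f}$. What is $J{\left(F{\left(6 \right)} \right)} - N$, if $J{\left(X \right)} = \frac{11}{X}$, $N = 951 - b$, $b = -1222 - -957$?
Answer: $- \frac{3626}{3} \approx -1208.7$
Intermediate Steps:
$b = -265$ ($b = -1222 + 957 = -265$)
$N = 1216$ ($N = 951 - -265 = 951 + 265 = 1216$)
$J{\left(F{\left(6 \right)} \right)} - N = \frac{11}{9 \cdot \frac{1}{6}} - 1216 = \frac{11}{\frac{3}{2}} - 1216 = 11 \cdot \frac{2}{3} - 1216 = \frac{22}{3} - 1216 = - \frac{3626}{3}$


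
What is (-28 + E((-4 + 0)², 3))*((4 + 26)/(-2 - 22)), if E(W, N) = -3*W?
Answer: 95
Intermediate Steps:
(-28 + E((-4 + 0)², 3))*((4 + 26)/(-2 - 22)) = (-28 - 3*(-4 + 0)²)*((4 + 26)/(-2 - 22)) = (-28 - 3*(-4)²)*(30/(-24)) = (-28 - 3*16)*(30*(-1/24)) = (-28 - 48)*(-5/4) = -76*(-5/4) = 95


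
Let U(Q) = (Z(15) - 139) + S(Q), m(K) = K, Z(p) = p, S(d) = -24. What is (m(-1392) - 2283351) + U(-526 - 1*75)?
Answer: -2284891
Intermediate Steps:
U(Q) = -148 (U(Q) = (15 - 139) - 24 = -124 - 24 = -148)
(m(-1392) - 2283351) + U(-526 - 1*75) = (-1392 - 2283351) - 148 = -2284743 - 148 = -2284891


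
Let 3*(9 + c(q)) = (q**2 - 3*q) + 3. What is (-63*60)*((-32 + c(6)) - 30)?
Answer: 241920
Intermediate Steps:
c(q) = -8 - q + q**2/3 (c(q) = -9 + ((q**2 - 3*q) + 3)/3 = -9 + (3 + q**2 - 3*q)/3 = -9 + (1 - q + q**2/3) = -8 - q + q**2/3)
(-63*60)*((-32 + c(6)) - 30) = (-63*60)*((-32 + (-8 - 1*6 + (1/3)*6**2)) - 30) = -3780*((-32 + (-8 - 6 + (1/3)*36)) - 30) = -3780*((-32 + (-8 - 6 + 12)) - 30) = -3780*((-32 - 2) - 30) = -3780*(-34 - 30) = -3780*(-64) = 241920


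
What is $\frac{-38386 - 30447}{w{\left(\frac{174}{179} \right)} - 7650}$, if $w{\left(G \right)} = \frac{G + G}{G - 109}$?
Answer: $\frac{1331023721}{147928398} \approx 8.9978$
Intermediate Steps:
$w{\left(G \right)} = \frac{2 G}{-109 + G}$
$\frac{-38386 - 30447}{w{\left(\frac{174}{179} \right)} - 7650} = \frac{-38386 - 30447}{\frac{2 \cdot \frac{174}{179}}{-109 + \frac{174}{179}} - 7650} = - \frac{68833}{\frac{2 \cdot 174 \cdot \frac{1}{179}}{-109 + 174 \cdot \frac{1}{179}} - 7650} = - \frac{68833}{2 \cdot \frac{174}{179} \frac{1}{-109 + \frac{174}{179}} - 7650} = - \frac{68833}{2 \cdot \frac{174}{179} \frac{1}{- \frac{19337}{179}} - 7650} = - \frac{68833}{2 \cdot \frac{174}{179} \left(- \frac{179}{19337}\right) - 7650} = - \frac{68833}{- \frac{348}{19337} - 7650} = - \frac{68833}{- \frac{147928398}{19337}} = \left(-68833\right) \left(- \frac{19337}{147928398}\right) = \frac{1331023721}{147928398}$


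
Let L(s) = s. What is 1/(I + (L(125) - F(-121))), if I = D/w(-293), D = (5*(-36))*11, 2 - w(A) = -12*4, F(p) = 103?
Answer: -5/88 ≈ -0.056818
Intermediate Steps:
w(A) = 50 (w(A) = 2 - (-12)*4 = 2 - 1*(-48) = 2 + 48 = 50)
D = -1980 (D = -180*11 = -1980)
I = -198/5 (I = -1980/50 = -1980*1/50 = -198/5 ≈ -39.600)
1/(I + (L(125) - F(-121))) = 1/(-198/5 + (125 - 1*103)) = 1/(-198/5 + (125 - 103)) = 1/(-198/5 + 22) = 1/(-88/5) = -5/88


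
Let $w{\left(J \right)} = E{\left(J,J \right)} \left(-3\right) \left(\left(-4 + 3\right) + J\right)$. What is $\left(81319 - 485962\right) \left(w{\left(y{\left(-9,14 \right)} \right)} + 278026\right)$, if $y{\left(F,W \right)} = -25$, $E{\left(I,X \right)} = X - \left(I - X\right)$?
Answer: $-111712220868$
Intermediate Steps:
$E{\left(I,X \right)} = - I + 2 X$
$w{\left(J \right)} = - 3 J \left(-1 + J\right)$ ($w{\left(J \right)} = \left(- J + 2 J\right) \left(-3\right) \left(\left(-4 + 3\right) + J\right) = J \left(-3\right) \left(-1 + J\right) = - 3 J \left(-1 + J\right)$)
$\left(81319 - 485962\right) \left(w{\left(y{\left(-9,14 \right)} \right)} + 278026\right) = \left(81319 - 485962\right) \left(3 \left(-25\right) \left(1 - -25\right) + 278026\right) = - 404643 \left(3 \left(-25\right) \left(1 + 25\right) + 278026\right) = - 404643 \left(3 \left(-25\right) 26 + 278026\right) = - 404643 \left(-1950 + 278026\right) = \left(-404643\right) 276076 = -111712220868$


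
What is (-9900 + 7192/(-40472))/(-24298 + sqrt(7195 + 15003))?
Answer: 608482652851/1493342447877 + 50084999*sqrt(22198)/2986684895754 ≈ 0.40996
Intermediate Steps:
(-9900 + 7192/(-40472))/(-24298 + sqrt(7195 + 15003)) = (-9900 + 7192*(-1/40472))/(-24298 + sqrt(22198)) = (-9900 - 899/5059)/(-24298 + sqrt(22198)) = -50084999/(5059*(-24298 + sqrt(22198)))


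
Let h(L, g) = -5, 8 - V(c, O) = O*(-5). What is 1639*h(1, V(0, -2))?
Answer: -8195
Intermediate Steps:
V(c, O) = 8 + 5*O (V(c, O) = 8 - O*(-5) = 8 - (-5)*O = 8 + 5*O)
1639*h(1, V(0, -2)) = 1639*(-5) = -8195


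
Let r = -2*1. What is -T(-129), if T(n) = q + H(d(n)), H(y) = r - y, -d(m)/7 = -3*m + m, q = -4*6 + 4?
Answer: -1784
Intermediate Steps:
r = -2
q = -20 (q = -24 + 4 = -20)
d(m) = 14*m (d(m) = -7*(-3*m + m) = -(-14)*m = 14*m)
H(y) = -2 - y
T(n) = -22 - 14*n (T(n) = -20 + (-2 - 14*n) = -22 - 14*n)
-T(-129) = -(-22 - 14*(-129)) = -(-22 + 1806) = -1*1784 = -1784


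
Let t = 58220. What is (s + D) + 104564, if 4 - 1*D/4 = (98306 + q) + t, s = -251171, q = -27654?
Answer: -662079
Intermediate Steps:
D = -515472 (D = 16 - 4*((98306 - 27654) + 58220) = 16 - 4*(70652 + 58220) = 16 - 4*128872 = 16 - 515488 = -515472)
(s + D) + 104564 = (-251171 - 515472) + 104564 = -766643 + 104564 = -662079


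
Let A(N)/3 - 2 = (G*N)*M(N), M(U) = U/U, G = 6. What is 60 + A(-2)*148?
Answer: -4380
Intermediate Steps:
M(U) = 1
A(N) = 6 + 18*N (A(N) = 6 + 3*((6*N)*1) = 6 + 3*(6*N) = 6 + 18*N)
60 + A(-2)*148 = 60 + (6 + 18*(-2))*148 = 60 + (6 - 36)*148 = 60 - 30*148 = 60 - 4440 = -4380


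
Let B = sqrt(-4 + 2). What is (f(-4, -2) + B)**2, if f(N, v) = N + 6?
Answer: (2 + I*sqrt(2))**2 ≈ 2.0 + 5.6569*I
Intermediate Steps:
f(N, v) = 6 + N
B = I*sqrt(2) (B = sqrt(-2) = I*sqrt(2) ≈ 1.4142*I)
(f(-4, -2) + B)**2 = ((6 - 4) + I*sqrt(2))**2 = (2 + I*sqrt(2))**2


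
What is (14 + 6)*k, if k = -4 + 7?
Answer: 60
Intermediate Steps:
k = 3
(14 + 6)*k = (14 + 6)*3 = 20*3 = 60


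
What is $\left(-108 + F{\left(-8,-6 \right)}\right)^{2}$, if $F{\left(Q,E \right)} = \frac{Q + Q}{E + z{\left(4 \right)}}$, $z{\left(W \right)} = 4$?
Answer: $10000$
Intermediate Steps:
$F{\left(Q,E \right)} = \frac{2 Q}{4 + E}$ ($F{\left(Q,E \right)} = \frac{Q + Q}{E + 4} = \frac{2 Q}{4 + E}$)
$\left(-108 + F{\left(-8,-6 \right)}\right)^{2} = \left(-108 + 2 \left(-8\right) \frac{1}{4 - 6}\right)^{2} = \left(-108 + 2 \left(-8\right) \frac{1}{-2}\right)^{2} = \left(-108 + 2 \left(-8\right) \left(- \frac{1}{2}\right)\right)^{2} = \left(-108 + 8\right)^{2} = \left(-100\right)^{2} = 10000$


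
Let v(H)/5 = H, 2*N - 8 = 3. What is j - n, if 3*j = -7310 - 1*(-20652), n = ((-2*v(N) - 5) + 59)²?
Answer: 13339/3 ≈ 4446.3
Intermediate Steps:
N = 11/2 (N = 4 + (½)*3 = 4 + 3/2 = 11/2 ≈ 5.5000)
v(H) = 5*H
n = 1 (n = ((-10*11/2 - 5) + 59)² = ((-2*55/2 - 5) + 59)² = ((-55 - 5) + 59)² = (-60 + 59)² = (-1)² = 1)
j = 13342/3 (j = (-7310 - 1*(-20652))/3 = (-7310 + 20652)/3 = (⅓)*13342 = 13342/3 ≈ 4447.3)
j - n = 13342/3 - 1*1 = 13342/3 - 1 = 13339/3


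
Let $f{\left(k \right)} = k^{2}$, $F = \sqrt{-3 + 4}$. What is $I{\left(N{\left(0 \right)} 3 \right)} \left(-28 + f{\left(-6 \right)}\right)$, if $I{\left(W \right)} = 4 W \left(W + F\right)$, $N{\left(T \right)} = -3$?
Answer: $2304$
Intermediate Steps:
$F = 1$ ($F = \sqrt{1} = 1$)
$I{\left(W \right)} = 4 W \left(1 + W\right)$ ($I{\left(W \right)} = 4 W \left(W + 1\right) = 4 W \left(1 + W\right)$)
$I{\left(N{\left(0 \right)} 3 \right)} \left(-28 + f{\left(-6 \right)}\right) = 4 \left(\left(-3\right) 3\right) \left(1 - 9\right) \left(-28 + \left(-6\right)^{2}\right) = 4 \left(-9\right) \left(1 - 9\right) \left(-28 + 36\right) = 4 \left(-9\right) \left(-8\right) 8 = 288 \cdot 8 = 2304$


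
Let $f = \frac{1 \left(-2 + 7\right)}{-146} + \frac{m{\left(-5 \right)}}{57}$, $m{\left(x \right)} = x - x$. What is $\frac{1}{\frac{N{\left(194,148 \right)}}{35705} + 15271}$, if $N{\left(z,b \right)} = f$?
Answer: $\frac{1042586}{15921330805} \approx 6.5484 \cdot 10^{-5}$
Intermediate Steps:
$m{\left(x \right)} = 0$
$f = - \frac{5}{146}$ ($f = \frac{1 \left(-2 + 7\right)}{-146} + \frac{0}{57} = 1 \cdot 5 \left(- \frac{1}{146}\right) + 0 \cdot \frac{1}{57} = 5 \left(- \frac{1}{146}\right) + 0 = - \frac{5}{146} + 0 = - \frac{5}{146} \approx -0.034247$)
$N{\left(z,b \right)} = - \frac{5}{146}$
$\frac{1}{\frac{N{\left(194,148 \right)}}{35705} + 15271} = \frac{1}{- \frac{5}{146 \cdot 35705} + 15271} = \frac{1}{\left(- \frac{5}{146}\right) \frac{1}{35705} + 15271} = \frac{1}{- \frac{1}{1042586} + 15271} = \frac{1}{\frac{15921330805}{1042586}} = \frac{1042586}{15921330805}$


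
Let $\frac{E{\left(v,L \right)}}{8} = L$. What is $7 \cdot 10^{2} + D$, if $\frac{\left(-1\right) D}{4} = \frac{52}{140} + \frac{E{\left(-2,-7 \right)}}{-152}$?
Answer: $\frac{463532}{665} \approx 697.04$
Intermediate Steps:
$E{\left(v,L \right)} = 8 L$
$D = - \frac{1968}{665}$ ($D = - 4 \left(\frac{52}{140} + \frac{8 \left(-7\right)}{-152}\right) = - 4 \left(52 \cdot \frac{1}{140} - - \frac{7}{19}\right) = - 4 \left(\frac{13}{35} + \frac{7}{19}\right) = \left(-4\right) \frac{492}{665} = - \frac{1968}{665} \approx -2.9594$)
$7 \cdot 10^{2} + D = 7 \cdot 10^{2} - \frac{1968}{665} = 7 \cdot 100 - \frac{1968}{665} = 700 - \frac{1968}{665} = \frac{463532}{665}$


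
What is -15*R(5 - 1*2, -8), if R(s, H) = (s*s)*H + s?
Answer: 1035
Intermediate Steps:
R(s, H) = s + H*s² (R(s, H) = s²*H + s = H*s² + s = s + H*s²)
-15*R(5 - 1*2, -8) = -15*(5 - 1*2)*(1 - 8*(5 - 1*2)) = -15*(5 - 2)*(1 - 8*(5 - 2)) = -45*(1 - 8*3) = -45*(1 - 24) = -45*(-23) = -15*(-69) = 1035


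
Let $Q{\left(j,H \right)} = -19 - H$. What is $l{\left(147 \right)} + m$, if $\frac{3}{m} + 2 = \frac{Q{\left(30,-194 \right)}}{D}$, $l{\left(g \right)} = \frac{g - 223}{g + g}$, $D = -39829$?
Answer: $- \frac{6866081}{3911817} \approx -1.7552$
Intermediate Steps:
$l{\left(g \right)} = \frac{-223 + g}{2 g}$
$m = - \frac{39829}{26611}$ ($m = \frac{3}{-2 + \frac{-19 - -194}{-39829}} = \frac{3}{-2 + \left(-19 + 194\right) \left(- \frac{1}{39829}\right)} = \frac{3}{-2 + 175 \left(- \frac{1}{39829}\right)} = \frac{3}{-2 - \frac{175}{39829}} = \frac{3}{- \frac{79833}{39829}} = 3 \left(- \frac{39829}{79833}\right) = - \frac{39829}{26611} \approx -1.4967$)
$l{\left(147 \right)} + m = \frac{-223 + 147}{2 \cdot 147} - \frac{39829}{26611} = \frac{1}{2} \cdot \frac{1}{147} \left(-76\right) - \frac{39829}{26611} = - \frac{38}{147} - \frac{39829}{26611} = - \frac{6866081}{3911817}$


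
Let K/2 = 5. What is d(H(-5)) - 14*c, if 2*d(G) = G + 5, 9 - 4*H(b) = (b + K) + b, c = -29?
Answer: 3277/8 ≈ 409.63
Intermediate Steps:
K = 10 (K = 2*5 = 10)
H(b) = -¼ - b/2 (H(b) = 9/4 - ((b + 10) + b)/4 = 9/4 - ((10 + b) + b)/4 = 9/4 - (10 + 2*b)/4 = 9/4 + (-5/2 - b/2) = -¼ - b/2)
d(G) = 5/2 + G/2 (d(G) = (G + 5)/2 = (5 + G)/2 = 5/2 + G/2)
d(H(-5)) - 14*c = (5/2 + (-¼ - ½*(-5))/2) - 14*(-29) = (5/2 + (-¼ + 5/2)/2) + 406 = (5/2 + (½)*(9/4)) + 406 = (5/2 + 9/8) + 406 = 29/8 + 406 = 3277/8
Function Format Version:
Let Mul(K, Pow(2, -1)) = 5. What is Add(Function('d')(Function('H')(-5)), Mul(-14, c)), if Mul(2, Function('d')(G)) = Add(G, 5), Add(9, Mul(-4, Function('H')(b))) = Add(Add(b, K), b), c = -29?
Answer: Rational(3277, 8) ≈ 409.63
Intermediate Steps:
K = 10 (K = Mul(2, 5) = 10)
Function('H')(b) = Add(Rational(-1, 4), Mul(Rational(-1, 2), b)) (Function('H')(b) = Add(Rational(9, 4), Mul(Rational(-1, 4), Add(Add(b, 10), b))) = Add(Rational(9, 4), Mul(Rational(-1, 4), Add(Add(10, b), b))) = Add(Rational(9, 4), Mul(Rational(-1, 4), Add(10, Mul(2, b)))) = Add(Rational(9, 4), Add(Rational(-5, 2), Mul(Rational(-1, 2), b))) = Add(Rational(-1, 4), Mul(Rational(-1, 2), b)))
Function('d')(G) = Add(Rational(5, 2), Mul(Rational(1, 2), G)) (Function('d')(G) = Mul(Rational(1, 2), Add(G, 5)) = Mul(Rational(1, 2), Add(5, G)) = Add(Rational(5, 2), Mul(Rational(1, 2), G)))
Add(Function('d')(Function('H')(-5)), Mul(-14, c)) = Add(Add(Rational(5, 2), Mul(Rational(1, 2), Add(Rational(-1, 4), Mul(Rational(-1, 2), -5)))), Mul(-14, -29)) = Add(Add(Rational(5, 2), Mul(Rational(1, 2), Add(Rational(-1, 4), Rational(5, 2)))), 406) = Add(Add(Rational(5, 2), Mul(Rational(1, 2), Rational(9, 4))), 406) = Add(Add(Rational(5, 2), Rational(9, 8)), 406) = Add(Rational(29, 8), 406) = Rational(3277, 8)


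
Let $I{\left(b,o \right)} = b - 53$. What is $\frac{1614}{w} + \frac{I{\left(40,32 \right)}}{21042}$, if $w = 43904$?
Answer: $\frac{1192537}{32993856} \approx 0.036144$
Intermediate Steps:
$I{\left(b,o \right)} = -53 + b$
$\frac{1614}{w} + \frac{I{\left(40,32 \right)}}{21042} = \frac{1614}{43904} + \frac{-53 + 40}{21042} = 1614 \cdot \frac{1}{43904} - \frac{13}{21042} = \frac{807}{21952} - \frac{13}{21042} = \frac{1192537}{32993856}$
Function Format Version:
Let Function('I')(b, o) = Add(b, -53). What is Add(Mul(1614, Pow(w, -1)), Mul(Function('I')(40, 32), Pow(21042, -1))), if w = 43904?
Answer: Rational(1192537, 32993856) ≈ 0.036144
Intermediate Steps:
Function('I')(b, o) = Add(-53, b)
Add(Mul(1614, Pow(w, -1)), Mul(Function('I')(40, 32), Pow(21042, -1))) = Add(Mul(1614, Pow(43904, -1)), Mul(Add(-53, 40), Pow(21042, -1))) = Add(Mul(1614, Rational(1, 43904)), Mul(-13, Rational(1, 21042))) = Add(Rational(807, 21952), Rational(-13, 21042)) = Rational(1192537, 32993856)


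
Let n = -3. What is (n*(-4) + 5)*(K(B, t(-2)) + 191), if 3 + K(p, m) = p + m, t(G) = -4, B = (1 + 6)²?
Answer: 3961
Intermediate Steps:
B = 49 (B = 7² = 49)
K(p, m) = -3 + m + p (K(p, m) = -3 + (p + m) = -3 + (m + p) = -3 + m + p)
(n*(-4) + 5)*(K(B, t(-2)) + 191) = (-3*(-4) + 5)*((-3 - 4 + 49) + 191) = (12 + 5)*(42 + 191) = 17*233 = 3961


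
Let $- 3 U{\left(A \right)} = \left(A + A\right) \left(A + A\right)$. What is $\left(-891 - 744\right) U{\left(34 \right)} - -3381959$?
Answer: $5902039$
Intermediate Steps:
$U{\left(A \right)} = - \frac{4 A^{2}}{3}$ ($U{\left(A \right)} = - \frac{\left(A + A\right) \left(A + A\right)}{3} = - \frac{2 A 2 A}{3} = - \frac{4 A^{2}}{3}$)
$\left(-891 - 744\right) U{\left(34 \right)} - -3381959 = \left(-891 - 744\right) \left(- \frac{4 \cdot 34^{2}}{3}\right) - -3381959 = - 1635 \left(\left(- \frac{4}{3}\right) 1156\right) + 3381959 = \left(-1635\right) \left(- \frac{4624}{3}\right) + 3381959 = 2520080 + 3381959 = 5902039$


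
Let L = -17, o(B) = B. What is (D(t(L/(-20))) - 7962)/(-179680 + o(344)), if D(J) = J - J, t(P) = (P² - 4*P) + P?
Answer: 3981/89668 ≈ 0.044397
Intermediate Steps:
t(P) = P² - 3*P
D(J) = 0
(D(t(L/(-20))) - 7962)/(-179680 + o(344)) = (0 - 7962)/(-179680 + 344) = -7962/(-179336) = -7962*(-1/179336) = 3981/89668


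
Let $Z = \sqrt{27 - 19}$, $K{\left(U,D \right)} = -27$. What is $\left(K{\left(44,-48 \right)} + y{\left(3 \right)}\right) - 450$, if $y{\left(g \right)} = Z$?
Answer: $-477 + 2 \sqrt{2} \approx -474.17$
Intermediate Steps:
$Z = 2 \sqrt{2}$ ($Z = \sqrt{8} = 2 \sqrt{2} \approx 2.8284$)
$y{\left(g \right)} = 2 \sqrt{2}$
$\left(K{\left(44,-48 \right)} + y{\left(3 \right)}\right) - 450 = \left(-27 + 2 \sqrt{2}\right) - 450 = -477 + 2 \sqrt{2}$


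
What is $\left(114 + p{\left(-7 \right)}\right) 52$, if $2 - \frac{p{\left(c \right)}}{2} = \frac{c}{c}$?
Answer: $6032$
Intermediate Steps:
$p{\left(c \right)} = 2$ ($p{\left(c \right)} = 4 - 2 \frac{c}{c} = 4 - 2 = 2$)
$\left(114 + p{\left(-7 \right)}\right) 52 = \left(114 + 2\right) 52 = 116 \cdot 52 = 6032$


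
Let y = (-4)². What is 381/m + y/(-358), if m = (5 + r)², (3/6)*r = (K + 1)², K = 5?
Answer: 20767/1061291 ≈ 0.019568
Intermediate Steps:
y = 16
r = 72 (r = 2*(5 + 1)² = 2*6² = 2*36 = 72)
m = 5929 (m = (5 + 72)² = 77² = 5929)
381/m + y/(-358) = 381/5929 + 16/(-358) = 381*(1/5929) + 16*(-1/358) = 381/5929 - 8/179 = 20767/1061291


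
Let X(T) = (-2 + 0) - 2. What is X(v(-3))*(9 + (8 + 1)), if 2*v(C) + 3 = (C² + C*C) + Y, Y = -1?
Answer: -72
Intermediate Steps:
v(C) = -2 + C² (v(C) = -3/2 + ((C² + C*C) - 1)/2 = -3/2 + ((C² + C²) - 1)/2 = -3/2 + (2*C² - 1)/2 = -3/2 + (-1 + 2*C²)/2 = -3/2 + (-½ + C²) = -2 + C²)
X(T) = -4 (X(T) = -2 - 2 = -4)
X(v(-3))*(9 + (8 + 1)) = -4*(9 + (8 + 1)) = -4*(9 + 9) = -4*18 = -72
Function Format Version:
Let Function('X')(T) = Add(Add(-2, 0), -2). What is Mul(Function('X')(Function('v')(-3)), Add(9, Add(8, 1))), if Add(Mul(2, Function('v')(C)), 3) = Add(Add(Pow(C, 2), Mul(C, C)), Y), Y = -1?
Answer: -72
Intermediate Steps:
Function('v')(C) = Add(-2, Pow(C, 2)) (Function('v')(C) = Add(Rational(-3, 2), Mul(Rational(1, 2), Add(Add(Pow(C, 2), Mul(C, C)), -1))) = Add(Rational(-3, 2), Mul(Rational(1, 2), Add(Add(Pow(C, 2), Pow(C, 2)), -1))) = Add(Rational(-3, 2), Mul(Rational(1, 2), Add(Mul(2, Pow(C, 2)), -1))) = Add(Rational(-3, 2), Mul(Rational(1, 2), Add(-1, Mul(2, Pow(C, 2))))) = Add(Rational(-3, 2), Add(Rational(-1, 2), Pow(C, 2))) = Add(-2, Pow(C, 2)))
Function('X')(T) = -4 (Function('X')(T) = Add(-2, -2) = -4)
Mul(Function('X')(Function('v')(-3)), Add(9, Add(8, 1))) = Mul(-4, Add(9, Add(8, 1))) = Mul(-4, Add(9, 9)) = Mul(-4, 18) = -72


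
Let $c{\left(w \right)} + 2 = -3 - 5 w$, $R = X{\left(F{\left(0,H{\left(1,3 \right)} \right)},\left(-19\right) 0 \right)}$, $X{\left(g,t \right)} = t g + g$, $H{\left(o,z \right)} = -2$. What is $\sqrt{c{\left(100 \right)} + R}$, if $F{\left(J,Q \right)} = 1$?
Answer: $6 i \sqrt{14} \approx 22.45 i$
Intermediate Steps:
$X{\left(g,t \right)} = g + g t$ ($X{\left(g,t \right)} = g t + g = g + g t$)
$R = 1$ ($R = 1 \left(1 - 0\right) = 1 \left(1 + 0\right) = 1 \cdot 1 = 1$)
$c{\left(w \right)} = -5 - 5 w$ ($c{\left(w \right)} = -2 - \left(3 + 5 w\right) = -5 - 5 w$)
$\sqrt{c{\left(100 \right)} + R} = \sqrt{\left(-5 - 500\right) + 1} = \sqrt{-505 + 1} = \sqrt{-504} = 6 i \sqrt{14}$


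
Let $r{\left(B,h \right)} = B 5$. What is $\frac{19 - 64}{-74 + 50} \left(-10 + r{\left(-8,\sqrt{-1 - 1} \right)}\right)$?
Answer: $- \frac{375}{4} \approx -93.75$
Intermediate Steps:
$r{\left(B,h \right)} = 5 B$
$\frac{19 - 64}{-74 + 50} \left(-10 + r{\left(-8,\sqrt{-1 - 1} \right)}\right) = \frac{19 - 64}{-74 + 50} \left(-10 + 5 \left(-8\right)\right) = - \frac{45}{-24} \left(-10 - 40\right) = \left(-45\right) \left(- \frac{1}{24}\right) \left(-50\right) = \frac{15}{8} \left(-50\right) = - \frac{375}{4}$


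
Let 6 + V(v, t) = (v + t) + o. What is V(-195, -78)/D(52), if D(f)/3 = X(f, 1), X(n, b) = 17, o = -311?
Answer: -590/51 ≈ -11.569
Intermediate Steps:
D(f) = 51 (D(f) = 3*17 = 51)
V(v, t) = -317 + t + v (V(v, t) = -6 + ((v + t) - 311) = -6 + ((t + v) - 311) = -6 + (-311 + t + v) = -317 + t + v)
V(-195, -78)/D(52) = (-317 - 78 - 195)/51 = -590*1/51 = -590/51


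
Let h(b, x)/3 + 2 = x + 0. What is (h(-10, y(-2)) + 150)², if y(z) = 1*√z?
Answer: 20718 + 864*I*√2 ≈ 20718.0 + 1221.9*I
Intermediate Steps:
y(z) = √z
h(b, x) = -6 + 3*x (h(b, x) = -6 + 3*(x + 0) = -6 + 3*x)
(h(-10, y(-2)) + 150)² = ((-6 + 3*√(-2)) + 150)² = ((-6 + 3*(I*√2)) + 150)² = ((-6 + 3*I*√2) + 150)² = (144 + 3*I*√2)²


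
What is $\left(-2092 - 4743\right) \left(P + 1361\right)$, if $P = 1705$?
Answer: $-20956110$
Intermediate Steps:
$\left(-2092 - 4743\right) \left(P + 1361\right) = \left(-2092 - 4743\right) \left(1705 + 1361\right) = \left(-6835\right) 3066 = -20956110$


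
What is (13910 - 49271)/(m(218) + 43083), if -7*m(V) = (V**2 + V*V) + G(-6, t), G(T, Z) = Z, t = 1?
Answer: -27503/22948 ≈ -1.1985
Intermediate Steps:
m(V) = -1/7 - 2*V**2/7 (m(V) = -((V**2 + V*V) + 1)/7 = -((V**2 + V**2) + 1)/7 = -(2*V**2 + 1)/7 = -(1 + 2*V**2)/7 = -1/7 - 2*V**2/7)
(13910 - 49271)/(m(218) + 43083) = (13910 - 49271)/((-1/7 - 2/7*218**2) + 43083) = -35361/((-1/7 - 2/7*47524) + 43083) = -35361/((-1/7 - 95048/7) + 43083) = -35361/(-95049/7 + 43083) = -35361/206532/7 = -35361*7/206532 = -27503/22948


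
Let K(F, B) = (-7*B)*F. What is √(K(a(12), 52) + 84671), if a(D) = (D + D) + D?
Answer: √71567 ≈ 267.52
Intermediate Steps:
a(D) = 3*D (a(D) = 2*D + D = 3*D)
K(F, B) = -7*B*F
√(K(a(12), 52) + 84671) = √(-7*52*3*12 + 84671) = √(-7*52*36 + 84671) = √(-13104 + 84671) = √71567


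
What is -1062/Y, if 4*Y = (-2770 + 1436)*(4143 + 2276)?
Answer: 2124/4281473 ≈ 0.00049609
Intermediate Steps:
Y = -4281473/2 (Y = ((-2770 + 1436)*(4143 + 2276))/4 = (-1334*6419)/4 = (¼)*(-8562946) = -4281473/2 ≈ -2.1407e+6)
-1062/Y = -1062/(-4281473/2) = -1062*(-2/4281473) = 2124/4281473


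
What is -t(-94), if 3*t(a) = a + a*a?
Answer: -2914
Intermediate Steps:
t(a) = a/3 + a²/3 (t(a) = (a + a*a)/3 = (a + a²)/3 = a/3 + a²/3)
-t(-94) = -(-94)*(1 - 94)/3 = -(-94)*(-93)/3 = -1*2914 = -2914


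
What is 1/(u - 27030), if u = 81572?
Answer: 1/54542 ≈ 1.8334e-5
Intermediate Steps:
1/(u - 27030) = 1/(81572 - 27030) = 1/54542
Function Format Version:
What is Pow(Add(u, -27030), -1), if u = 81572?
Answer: Rational(1, 54542) ≈ 1.8334e-5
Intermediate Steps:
Pow(Add(u, -27030), -1) = Pow(Add(81572, -27030), -1) = Pow(54542, -1) = Rational(1, 54542)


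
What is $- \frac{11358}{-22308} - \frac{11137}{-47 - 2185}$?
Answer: $\frac{22816271}{4149288} \approx 5.4988$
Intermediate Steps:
$- \frac{11358}{-22308} - \frac{11137}{-47 - 2185} = \left(-11358\right) \left(- \frac{1}{22308}\right) - \frac{11137}{-47 - 2185} = \frac{1893}{3718} - \frac{11137}{-2232} = \frac{1893}{3718} - - \frac{11137}{2232} = \frac{1893}{3718} + \frac{11137}{2232} = \frac{22816271}{4149288}$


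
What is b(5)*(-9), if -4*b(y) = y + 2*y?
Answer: 135/4 ≈ 33.750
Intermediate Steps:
b(y) = -3*y/4 (b(y) = -(y + 2*y)/4 = -3*y/4)
b(5)*(-9) = -3/4*5*(-9) = -15/4*(-9) = 135/4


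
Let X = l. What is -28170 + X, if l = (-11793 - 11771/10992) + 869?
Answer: -429733019/10992 ≈ -39095.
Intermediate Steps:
l = -120088379/10992 (l = (-11793 - 11771*1/10992) + 869 = (-11793 - 11771/10992) + 869 = -129640427/10992 + 869 = -120088379/10992 ≈ -10925.)
X = -120088379/10992 ≈ -10925.
-28170 + X = -28170 - 120088379/10992 = -429733019/10992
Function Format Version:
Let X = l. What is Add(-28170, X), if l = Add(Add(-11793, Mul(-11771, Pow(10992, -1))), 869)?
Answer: Rational(-429733019, 10992) ≈ -39095.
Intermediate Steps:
l = Rational(-120088379, 10992) (l = Add(Add(-11793, Mul(-11771, Rational(1, 10992))), 869) = Add(Add(-11793, Rational(-11771, 10992)), 869) = Add(Rational(-129640427, 10992), 869) = Rational(-120088379, 10992) ≈ -10925.)
X = Rational(-120088379, 10992) ≈ -10925.
Add(-28170, X) = Add(-28170, Rational(-120088379, 10992)) = Rational(-429733019, 10992)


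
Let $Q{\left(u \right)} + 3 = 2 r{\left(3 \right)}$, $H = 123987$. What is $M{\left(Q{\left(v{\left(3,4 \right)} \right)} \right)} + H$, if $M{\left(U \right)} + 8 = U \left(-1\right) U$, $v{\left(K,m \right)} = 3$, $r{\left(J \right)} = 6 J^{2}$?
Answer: $112954$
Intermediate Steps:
$Q{\left(u \right)} = 105$ ($Q{\left(u \right)} = -3 + 2 \cdot 6 \cdot 3^{2} = -3 + 2 \cdot 6 \cdot 9 = -3 + 2 \cdot 54 = -3 + 108 = 105$)
$M{\left(U \right)} = -8 - U^{2}$ ($M{\left(U \right)} = -8 + U \left(-1\right) U = -8 + - U U = -8 - U^{2}$)
$M{\left(Q{\left(v{\left(3,4 \right)} \right)} \right)} + H = \left(-8 - 105^{2}\right) + 123987 = \left(-8 - 11025\right) + 123987 = -11033 + 123987 = 112954$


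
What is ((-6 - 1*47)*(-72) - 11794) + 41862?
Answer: 33884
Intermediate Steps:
((-6 - 1*47)*(-72) - 11794) + 41862 = ((-6 - 47)*(-72) - 11794) + 41862 = (-53*(-72) - 11794) + 41862 = (3816 - 11794) + 41862 = -7978 + 41862 = 33884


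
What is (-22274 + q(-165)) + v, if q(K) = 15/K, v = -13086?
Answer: -388961/11 ≈ -35360.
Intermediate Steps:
(-22274 + q(-165)) + v = (-22274 + 15/(-165)) - 13086 = (-22274 + 15*(-1/165)) - 13086 = (-22274 - 1/11) - 13086 = -245015/11 - 13086 = -388961/11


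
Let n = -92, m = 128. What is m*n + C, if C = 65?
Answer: -11711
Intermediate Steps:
m*n + C = 128*(-92) + 65 = -11776 + 65 = -11711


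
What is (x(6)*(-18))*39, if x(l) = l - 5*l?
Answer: 16848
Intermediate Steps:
x(l) = -4*l
(x(6)*(-18))*39 = (-4*6*(-18))*39 = -24*(-18)*39 = 432*39 = 16848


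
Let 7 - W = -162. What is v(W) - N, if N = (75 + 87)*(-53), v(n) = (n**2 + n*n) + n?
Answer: 65877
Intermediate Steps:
W = 169 (W = 7 - 1*(-162) = 7 + 162 = 169)
v(n) = n + 2*n**2 (v(n) = (n**2 + n**2) + n = 2*n**2 + n = n + 2*n**2)
N = -8586 (N = 162*(-53) = -8586)
v(W) - N = 169*(1 + 2*169) - 1*(-8586) = 169*(1 + 338) + 8586 = 169*339 + 8586 = 57291 + 8586 = 65877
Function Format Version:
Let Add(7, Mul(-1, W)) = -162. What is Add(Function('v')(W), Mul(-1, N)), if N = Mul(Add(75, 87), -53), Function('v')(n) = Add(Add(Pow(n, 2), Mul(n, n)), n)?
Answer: 65877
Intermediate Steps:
W = 169 (W = Add(7, Mul(-1, -162)) = Add(7, 162) = 169)
Function('v')(n) = Add(n, Mul(2, Pow(n, 2))) (Function('v')(n) = Add(Add(Pow(n, 2), Pow(n, 2)), n) = Add(Mul(2, Pow(n, 2)), n) = Add(n, Mul(2, Pow(n, 2))))
N = -8586 (N = Mul(162, -53) = -8586)
Add(Function('v')(W), Mul(-1, N)) = Add(Mul(169, Add(1, Mul(2, 169))), Mul(-1, -8586)) = Add(Mul(169, Add(1, 338)), 8586) = Add(Mul(169, 339), 8586) = Add(57291, 8586) = 65877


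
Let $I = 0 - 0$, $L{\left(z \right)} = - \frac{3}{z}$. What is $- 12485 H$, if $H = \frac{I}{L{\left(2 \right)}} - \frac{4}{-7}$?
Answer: $- \frac{49940}{7} \approx -7134.3$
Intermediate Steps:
$I = 0$ ($I = 0 + 0 = 0$)
$H = \frac{4}{7}$ ($H = \frac{0}{\left(-3\right) \frac{1}{2}} - \frac{4}{-7} = \frac{0}{\left(-3\right) \frac{1}{2}} - - \frac{4}{7} = \frac{0}{- \frac{3}{2}} + \frac{4}{7} = 0 \left(- \frac{2}{3}\right) + \frac{4}{7} = 0 + \frac{4}{7} = \frac{4}{7} \approx 0.57143$)
$- 12485 H = \left(-12485\right) \frac{4}{7} = - \frac{49940}{7}$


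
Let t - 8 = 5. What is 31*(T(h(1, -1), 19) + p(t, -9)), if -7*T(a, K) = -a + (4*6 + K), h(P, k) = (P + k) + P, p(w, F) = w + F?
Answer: -62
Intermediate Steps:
t = 13 (t = 8 + 5 = 13)
p(w, F) = F + w
h(P, k) = k + 2*P
T(a, K) = -24/7 - K/7 + a/7 (T(a, K) = -(-a + (4*6 + K))/7 = -(-a + (24 + K))/7 = -(24 + K - a)/7 = -24/7 - K/7 + a/7)
31*(T(h(1, -1), 19) + p(t, -9)) = 31*((-24/7 - 1/7*19 + (-1 + 2*1)/7) + (-9 + 13)) = 31*((-24/7 - 19/7 + (-1 + 2)/7) + 4) = 31*((-24/7 - 19/7 + (1/7)*1) + 4) = 31*((-24/7 - 19/7 + 1/7) + 4) = 31*(-6 + 4) = 31*(-2) = -62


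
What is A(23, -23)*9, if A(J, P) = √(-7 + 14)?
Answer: 9*√7 ≈ 23.812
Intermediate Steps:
A(J, P) = √7
A(23, -23)*9 = √7*9 = 9*√7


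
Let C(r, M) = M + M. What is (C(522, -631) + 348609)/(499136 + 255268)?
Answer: 49621/107772 ≈ 0.46043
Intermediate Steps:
C(r, M) = 2*M
(C(522, -631) + 348609)/(499136 + 255268) = (2*(-631) + 348609)/(499136 + 255268) = (-1262 + 348609)/754404 = 347347*(1/754404) = 49621/107772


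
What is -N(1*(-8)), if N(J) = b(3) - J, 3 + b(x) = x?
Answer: -8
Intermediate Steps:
b(x) = -3 + x
N(J) = -J (N(J) = (-3 + 3) - J = 0 - J = -J)
-N(1*(-8)) = -(-1)*1*(-8) = -(-1)*(-8) = -1*8 = -8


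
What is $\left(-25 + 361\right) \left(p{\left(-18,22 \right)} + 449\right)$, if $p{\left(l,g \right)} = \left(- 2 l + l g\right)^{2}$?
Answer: $43696464$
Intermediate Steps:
$p{\left(l,g \right)} = \left(- 2 l + g l\right)^{2}$
$\left(-25 + 361\right) \left(p{\left(-18,22 \right)} + 449\right) = \left(-25 + 361\right) \left(\left(-18\right)^{2} \left(-2 + 22\right)^{2} + 449\right) = 336 \left(324 \cdot 20^{2} + 449\right) = 336 \left(324 \cdot 400 + 449\right) = 336 \left(129600 + 449\right) = 336 \cdot 130049 = 43696464$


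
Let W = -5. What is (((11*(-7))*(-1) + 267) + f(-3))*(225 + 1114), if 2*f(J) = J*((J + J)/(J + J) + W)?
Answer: 468650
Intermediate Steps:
f(J) = -2*J (f(J) = (J*((J + J)/(J + J) - 5))/2 = (J*((2*J)/((2*J)) - 5))/2 = (J*((2*J)*(1/(2*J)) - 5))/2 = (J*(1 - 5))/2 = (J*(-4))/2 = (-4*J)/2 = -2*J)
(((11*(-7))*(-1) + 267) + f(-3))*(225 + 1114) = (((11*(-7))*(-1) + 267) - 2*(-3))*(225 + 1114) = ((-77*(-1) + 267) + 6)*1339 = ((77 + 267) + 6)*1339 = (344 + 6)*1339 = 350*1339 = 468650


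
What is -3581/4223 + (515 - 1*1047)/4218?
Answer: -456613/468753 ≈ -0.97410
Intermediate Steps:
-3581/4223 + (515 - 1*1047)/4218 = -3581*1/4223 + (515 - 1047)*(1/4218) = -3581/4223 - 532*1/4218 = -3581/4223 - 14/111 = -456613/468753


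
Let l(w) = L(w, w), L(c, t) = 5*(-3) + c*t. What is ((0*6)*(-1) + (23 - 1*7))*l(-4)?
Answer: 16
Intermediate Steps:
L(c, t) = -15 + c*t
l(w) = -15 + w² (l(w) = -15 + w*w = -15 + w²)
((0*6)*(-1) + (23 - 1*7))*l(-4) = ((0*6)*(-1) + (23 - 1*7))*(-15 + (-4)²) = (0*(-1) + (23 - 7))*(-15 + 16) = (0 + 16)*1 = 16*1 = 16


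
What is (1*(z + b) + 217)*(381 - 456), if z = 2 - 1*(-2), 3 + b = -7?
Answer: -15825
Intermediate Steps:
b = -10 (b = -3 - 7 = -10)
z = 4 (z = 2 + 2 = 4)
(1*(z + b) + 217)*(381 - 456) = (1*(4 - 10) + 217)*(381 - 456) = (1*(-6) + 217)*(-75) = (-6 + 217)*(-75) = 211*(-75) = -15825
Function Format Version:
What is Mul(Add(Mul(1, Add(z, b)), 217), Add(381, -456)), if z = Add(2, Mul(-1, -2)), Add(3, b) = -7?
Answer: -15825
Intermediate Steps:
b = -10 (b = Add(-3, -7) = -10)
z = 4 (z = Add(2, 2) = 4)
Mul(Add(Mul(1, Add(z, b)), 217), Add(381, -456)) = Mul(Add(Mul(1, Add(4, -10)), 217), Add(381, -456)) = Mul(Add(Mul(1, -6), 217), -75) = Mul(Add(-6, 217), -75) = Mul(211, -75) = -15825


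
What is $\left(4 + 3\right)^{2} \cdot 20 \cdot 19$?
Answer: $18620$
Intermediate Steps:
$\left(4 + 3\right)^{2} \cdot 20 \cdot 19 = 7^{2} \cdot 20 \cdot 19 = 49 \cdot 20 \cdot 19 = 980 \cdot 19 = 18620$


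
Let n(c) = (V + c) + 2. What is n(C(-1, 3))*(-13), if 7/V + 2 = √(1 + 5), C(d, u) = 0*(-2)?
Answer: -117 - 91*√6/2 ≈ -228.45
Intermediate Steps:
C(d, u) = 0
V = 7/(-2 + √6) (V = 7/(-2 + √(1 + 5)) = 7/(-2 + √6) ≈ 15.573)
n(c) = 9 + c + 7*√6/2 (n(c) = ((7 + 7*√6/2) + c) + 2 = (7 + c + 7*√6/2) + 2 = 9 + c + 7*√6/2)
n(C(-1, 3))*(-13) = (9 + 0 + 7*√6/2)*(-13) = (9 + 7*√6/2)*(-13) = -117 - 91*√6/2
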